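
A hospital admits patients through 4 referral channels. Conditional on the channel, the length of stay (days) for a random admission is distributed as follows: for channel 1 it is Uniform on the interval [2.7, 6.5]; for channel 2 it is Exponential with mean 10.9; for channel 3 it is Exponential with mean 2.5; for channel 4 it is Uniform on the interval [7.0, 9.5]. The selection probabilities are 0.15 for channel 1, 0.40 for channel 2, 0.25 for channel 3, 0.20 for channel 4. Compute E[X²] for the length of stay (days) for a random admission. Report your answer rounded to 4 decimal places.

115.2442

For each component E[X²] = Var + (mean)², giving 1: 22.3633; 2: 237.62; 3: 12.5; 4: 68.5833.
Overall E[X²] = 0.15·22.3633 + 0.4·237.62 + 0.25·12.5 + 0.2·68.5833 = 115.244.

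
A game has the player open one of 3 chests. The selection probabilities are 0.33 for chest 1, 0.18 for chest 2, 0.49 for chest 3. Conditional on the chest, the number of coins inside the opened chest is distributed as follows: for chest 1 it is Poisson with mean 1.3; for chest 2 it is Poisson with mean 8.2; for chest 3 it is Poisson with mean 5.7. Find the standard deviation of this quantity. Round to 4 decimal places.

3.3478

Per component, 1: μ=1.3, E[X²]=2.99; 2: μ=8.2, E[X²]=75.44; 3: μ=5.7, E[X²]=38.19.
E[X] = 0.33·1.3 + 0.18·8.2 + 0.49·5.7 = 4.698.
E[X²] = 0.33·2.99 + 0.18·75.44 + 0.49·38.19 = 33.279.
Var(X) = E[X²] − (E[X])² = 33.279 − 22.0712 = 11.2078.
SD(X) = √11.2078 = 3.3478.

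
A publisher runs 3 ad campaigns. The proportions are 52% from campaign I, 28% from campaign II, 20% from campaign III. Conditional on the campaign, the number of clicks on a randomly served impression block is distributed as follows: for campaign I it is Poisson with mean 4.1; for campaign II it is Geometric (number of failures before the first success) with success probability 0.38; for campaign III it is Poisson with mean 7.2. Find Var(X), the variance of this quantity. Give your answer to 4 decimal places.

8.3972

Per component, I: μ=4.1, E[X²]=20.91; II: μ=1.63158, E[X²]=6.95568; III: μ=7.2, E[X²]=59.04.
E[X] = 0.52·4.1 + 0.28·1.63158 + 0.2·7.2 = 4.02884.
E[X²] = 0.52·20.91 + 0.28·6.95568 + 0.2·59.04 = 24.6288.
Var(X) = E[X²] − (E[X])² = 24.6288 − 16.2316 = 8.39722.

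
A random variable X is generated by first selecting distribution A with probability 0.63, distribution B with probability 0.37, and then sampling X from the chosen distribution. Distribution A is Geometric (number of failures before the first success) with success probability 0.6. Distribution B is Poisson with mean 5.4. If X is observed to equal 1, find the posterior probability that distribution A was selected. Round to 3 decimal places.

Likelihoods P(X=1 | ·): A: 0.24; B: 0.0243895.
Posterior ∝ prior × likelihood. Numerator for A: 0.63·0.24 = 0.1512.
Normalizing constant: 0.63·0.24 + 0.37·0.0243895 = 0.160224.
P(A | observation) = 0.1512 / 0.160224 = 0.943678.

0.944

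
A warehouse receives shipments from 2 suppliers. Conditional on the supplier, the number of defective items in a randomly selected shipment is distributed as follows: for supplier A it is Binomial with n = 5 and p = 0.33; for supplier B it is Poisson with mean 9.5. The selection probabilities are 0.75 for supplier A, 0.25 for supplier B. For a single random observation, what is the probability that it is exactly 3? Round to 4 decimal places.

Conditional on each supplier, P(X = 3): A: 0.161321; B: 0.010696.
By total probability, P(X = 3) = 0.75·0.161321 + 0.25·0.010696 = 0.123665.

0.1237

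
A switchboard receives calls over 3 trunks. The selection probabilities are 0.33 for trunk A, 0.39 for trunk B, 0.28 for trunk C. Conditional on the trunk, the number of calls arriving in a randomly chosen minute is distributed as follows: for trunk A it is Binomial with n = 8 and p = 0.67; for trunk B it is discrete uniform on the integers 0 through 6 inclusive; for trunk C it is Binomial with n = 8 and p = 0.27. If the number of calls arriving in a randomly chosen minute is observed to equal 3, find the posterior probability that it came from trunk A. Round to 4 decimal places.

0.1538

Likelihoods P(X=3 | ·): A: 0.0659147; B: 0.142857; C: 0.228504.
Posterior ∝ prior × likelihood. Numerator for A: 0.33·0.0659147 = 0.0217518.
Normalizing constant: 0.33·0.0659147 + 0.39·0.142857 + 0.28·0.228504 = 0.141447.
P(A | observation) = 0.0217518 / 0.141447 = 0.153781.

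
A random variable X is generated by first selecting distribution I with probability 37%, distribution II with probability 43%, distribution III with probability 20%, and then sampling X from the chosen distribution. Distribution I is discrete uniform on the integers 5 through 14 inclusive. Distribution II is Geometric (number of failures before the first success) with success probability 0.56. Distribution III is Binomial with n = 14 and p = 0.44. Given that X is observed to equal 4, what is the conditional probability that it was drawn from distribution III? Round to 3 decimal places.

0.716

Likelihoods P(X=4 | ·): I: 0; II: 0.0209893; III: 0.113795.
Posterior ∝ prior × likelihood. Numerator for III: 0.2·0.113795 = 0.0227591.
Normalizing constant: 0.37·0 + 0.43·0.0209893 + 0.2·0.113795 = 0.0317845.
P(III | observation) = 0.0227591 / 0.0317845 = 0.716044.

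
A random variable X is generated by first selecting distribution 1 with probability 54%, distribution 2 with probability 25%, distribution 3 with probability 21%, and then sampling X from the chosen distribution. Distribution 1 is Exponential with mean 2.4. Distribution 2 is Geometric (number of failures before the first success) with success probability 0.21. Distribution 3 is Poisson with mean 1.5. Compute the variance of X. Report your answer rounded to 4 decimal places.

8.5147

Per component, 1: μ=2.4, E[X²]=11.52; 2: μ=3.7619, E[X²]=32.0658; 3: μ=1.5, E[X²]=3.75.
E[X] = 0.54·2.4 + 0.25·3.7619 + 0.21·1.5 = 2.55148.
E[X²] = 0.54·11.52 + 0.25·32.0658 + 0.21·3.75 = 15.0247.
Var(X) = E[X²] − (E[X])² = 15.0247 − 6.51003 = 8.51471.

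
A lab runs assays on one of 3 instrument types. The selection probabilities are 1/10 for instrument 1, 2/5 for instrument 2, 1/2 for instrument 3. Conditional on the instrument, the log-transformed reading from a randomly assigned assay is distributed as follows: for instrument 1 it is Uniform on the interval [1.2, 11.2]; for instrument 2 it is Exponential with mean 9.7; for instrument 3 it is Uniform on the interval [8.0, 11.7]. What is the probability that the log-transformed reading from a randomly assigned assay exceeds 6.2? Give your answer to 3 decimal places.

Conditional on each instrument, P(X > 6.2): 1: 0.5; 2: 0.527727; 3: 1.
By total probability, P(X > 6.2) = 0.1·0.5 + 0.4·0.527727 + 0.5·1 = 0.761091.

0.761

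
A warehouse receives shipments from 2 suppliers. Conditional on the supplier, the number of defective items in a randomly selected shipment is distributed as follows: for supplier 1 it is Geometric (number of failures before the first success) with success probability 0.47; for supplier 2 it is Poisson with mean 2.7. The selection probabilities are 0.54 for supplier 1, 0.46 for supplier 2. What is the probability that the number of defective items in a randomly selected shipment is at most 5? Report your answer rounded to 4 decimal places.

0.9619

Conditional on each supplier, P(X ≤ 5): 1: 0.977836; 2: 0.943268.
By total probability, P(X ≤ 5) = 0.54·0.977836 + 0.46·0.943268 = 0.961935.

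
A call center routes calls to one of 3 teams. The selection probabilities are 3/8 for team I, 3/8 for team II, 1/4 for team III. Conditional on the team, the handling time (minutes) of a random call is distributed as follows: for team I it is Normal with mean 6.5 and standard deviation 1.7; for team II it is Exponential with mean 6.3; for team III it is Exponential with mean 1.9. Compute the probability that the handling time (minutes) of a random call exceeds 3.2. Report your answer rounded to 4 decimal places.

0.6373

Conditional on each team, P(X > 3.2): I: 0.973882; II: 0.601736; III: 0.185591.
By total probability, P(X > 3.2) = 0.375·0.973882 + 0.375·0.601736 + 0.25·0.185591 = 0.637254.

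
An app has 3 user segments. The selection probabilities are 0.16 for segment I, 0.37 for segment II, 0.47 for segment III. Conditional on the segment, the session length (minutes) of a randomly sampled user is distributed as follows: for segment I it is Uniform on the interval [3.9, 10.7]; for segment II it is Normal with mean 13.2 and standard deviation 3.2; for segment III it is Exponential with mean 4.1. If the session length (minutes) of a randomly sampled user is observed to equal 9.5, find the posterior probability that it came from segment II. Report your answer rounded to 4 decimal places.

Likelihoods f(9.5 | ·): I: 0.147059; II: 0.0638929; III: 0.0240394.
Posterior ∝ prior × likelihood. Numerator for II: 0.37·0.0638929 = 0.0236404.
Normalizing constant: 0.16·0.147059 + 0.37·0.0638929 + 0.47·0.0240394 = 0.0584683.
P(II | observation) = 0.0236404 / 0.0584683 = 0.404328.

0.4043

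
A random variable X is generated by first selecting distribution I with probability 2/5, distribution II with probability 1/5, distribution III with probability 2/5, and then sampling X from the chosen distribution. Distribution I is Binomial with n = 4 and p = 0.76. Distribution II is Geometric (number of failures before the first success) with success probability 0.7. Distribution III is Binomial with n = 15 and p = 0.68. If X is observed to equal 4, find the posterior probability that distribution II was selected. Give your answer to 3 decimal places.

0.008

Likelihoods P(X=4 | ·): I: 0.333622; II: 0.00567; III: 0.00105152.
Posterior ∝ prior × likelihood. Numerator for II: 0.2·0.00567 = 0.001134.
Normalizing constant: 0.4·0.333622 + 0.2·0.00567 + 0.4·0.00105152 = 0.135003.
P(II | observation) = 0.001134 / 0.135003 = 0.00839979.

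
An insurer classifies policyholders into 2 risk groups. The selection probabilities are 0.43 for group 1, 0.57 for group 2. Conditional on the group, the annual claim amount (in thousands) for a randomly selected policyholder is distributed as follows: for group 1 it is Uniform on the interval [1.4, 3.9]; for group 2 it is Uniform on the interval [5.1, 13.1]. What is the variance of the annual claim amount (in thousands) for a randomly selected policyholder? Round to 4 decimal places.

13.4607

Per component, 1: μ=2.65, E[X²]=7.54333; 2: μ=9.1, E[X²]=88.1433.
E[X] = 0.43·2.65 + 0.57·9.1 = 6.3265.
E[X²] = 0.43·7.54333 + 0.57·88.1433 = 53.4853.
Var(X) = E[X²] − (E[X])² = 53.4853 − 40.0246 = 13.4607.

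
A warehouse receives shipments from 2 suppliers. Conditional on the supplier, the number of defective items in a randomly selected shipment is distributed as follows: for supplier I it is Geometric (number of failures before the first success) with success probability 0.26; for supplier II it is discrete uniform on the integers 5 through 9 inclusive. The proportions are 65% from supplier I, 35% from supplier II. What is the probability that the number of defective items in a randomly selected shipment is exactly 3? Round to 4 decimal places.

Conditional on each supplier, P(X = 3): I: 0.105358; II: 0.
By total probability, P(X = 3) = 0.65·0.105358 + 0.35·0 = 0.0684829.

0.0685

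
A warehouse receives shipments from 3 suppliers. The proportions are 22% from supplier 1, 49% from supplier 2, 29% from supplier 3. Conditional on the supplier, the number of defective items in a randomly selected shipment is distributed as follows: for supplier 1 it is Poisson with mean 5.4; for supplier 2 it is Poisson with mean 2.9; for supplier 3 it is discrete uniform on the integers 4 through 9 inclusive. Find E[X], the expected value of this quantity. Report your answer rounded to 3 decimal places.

4.494

Component means — 1: 5.4; 2: 2.9; 3: 6.5.
E[X] = 0.22·5.4 + 0.49·2.9 + 0.29·6.5 = 4.494.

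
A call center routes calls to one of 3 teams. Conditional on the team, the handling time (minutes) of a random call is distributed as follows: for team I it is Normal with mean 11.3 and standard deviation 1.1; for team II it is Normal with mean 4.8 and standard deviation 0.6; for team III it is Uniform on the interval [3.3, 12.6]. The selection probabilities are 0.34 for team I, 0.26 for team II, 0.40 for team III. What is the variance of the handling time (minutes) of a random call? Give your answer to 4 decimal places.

9.6811

Per component, I: μ=11.3, E[X²]=128.9; II: μ=4.8, E[X²]=23.4; III: μ=7.95, E[X²]=70.41.
E[X] = 0.34·11.3 + 0.26·4.8 + 0.4·7.95 = 8.27.
E[X²] = 0.34·128.9 + 0.26·23.4 + 0.4·70.41 = 78.074.
Var(X) = E[X²] − (E[X])² = 78.074 − 68.3929 = 9.6811.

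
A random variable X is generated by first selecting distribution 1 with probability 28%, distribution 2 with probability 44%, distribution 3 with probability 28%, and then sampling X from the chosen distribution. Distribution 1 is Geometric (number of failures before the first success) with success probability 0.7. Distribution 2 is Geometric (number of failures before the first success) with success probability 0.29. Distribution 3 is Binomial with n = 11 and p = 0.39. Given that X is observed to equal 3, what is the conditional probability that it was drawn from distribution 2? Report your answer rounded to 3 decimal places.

0.441

Likelihoods P(X=3 | ·): 1: 0.0189; 2: 0.103794; 3: 0.187636.
Posterior ∝ prior × likelihood. Numerator for 2: 0.44·0.103794 = 0.0456694.
Normalizing constant: 0.28·0.0189 + 0.44·0.103794 + 0.28·0.187636 = 0.1035.
P(2 | observation) = 0.0456694 / 0.1035 = 0.441253.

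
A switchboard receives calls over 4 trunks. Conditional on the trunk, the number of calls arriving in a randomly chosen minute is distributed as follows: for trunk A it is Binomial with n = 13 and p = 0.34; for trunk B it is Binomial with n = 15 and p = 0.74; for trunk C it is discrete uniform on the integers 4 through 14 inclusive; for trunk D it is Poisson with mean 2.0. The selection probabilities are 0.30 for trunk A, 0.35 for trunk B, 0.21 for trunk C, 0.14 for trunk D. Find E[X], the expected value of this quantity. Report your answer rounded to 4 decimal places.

Component means — A: 4.42; B: 11.1; C: 9; D: 2.
E[X] = 0.3·4.42 + 0.35·11.1 + 0.21·9 + 0.14·2 = 7.381.

7.3810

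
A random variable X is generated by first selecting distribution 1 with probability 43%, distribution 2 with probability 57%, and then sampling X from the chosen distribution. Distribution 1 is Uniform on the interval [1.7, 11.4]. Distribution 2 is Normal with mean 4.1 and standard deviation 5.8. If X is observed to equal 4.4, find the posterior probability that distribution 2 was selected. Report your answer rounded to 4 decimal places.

0.4690

Likelihoods f(4.4 | ·): 1: 0.103093; 2: 0.0686912.
Posterior ∝ prior × likelihood. Numerator for 2: 0.57·0.0686912 = 0.039154.
Normalizing constant: 0.43·0.103093 + 0.57·0.0686912 = 0.0834839.
P(2 | observation) = 0.039154 / 0.0834839 = 0.469001.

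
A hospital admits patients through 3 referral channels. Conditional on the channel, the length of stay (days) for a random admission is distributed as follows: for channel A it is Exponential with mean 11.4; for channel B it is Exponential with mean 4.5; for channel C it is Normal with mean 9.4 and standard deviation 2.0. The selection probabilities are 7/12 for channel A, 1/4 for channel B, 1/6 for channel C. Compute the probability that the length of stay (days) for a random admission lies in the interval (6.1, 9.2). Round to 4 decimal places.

0.1819

Conditional on each channel, P(6.1 < X < 9.2): A: 0.139431; B: 0.128352; C: 0.410701.
By total probability, P(6.1 < X < 9.2) = 0.583333·0.139431 + 0.25·0.128352 + 0.166667·0.410701 = 0.181873.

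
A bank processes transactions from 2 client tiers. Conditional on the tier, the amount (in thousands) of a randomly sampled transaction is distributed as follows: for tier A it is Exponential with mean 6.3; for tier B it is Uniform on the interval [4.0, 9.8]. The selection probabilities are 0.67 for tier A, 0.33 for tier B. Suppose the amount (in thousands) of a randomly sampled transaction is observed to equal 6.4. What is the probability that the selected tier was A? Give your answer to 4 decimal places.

Likelihoods f(6.4 | ·): A: 0.057474; B: 0.172414.
Posterior ∝ prior × likelihood. Numerator for A: 0.67·0.057474 = 0.0385076.
Normalizing constant: 0.67·0.057474 + 0.33·0.172414 = 0.0954041.
P(A | observation) = 0.0385076 / 0.0954041 = 0.403626.

0.4036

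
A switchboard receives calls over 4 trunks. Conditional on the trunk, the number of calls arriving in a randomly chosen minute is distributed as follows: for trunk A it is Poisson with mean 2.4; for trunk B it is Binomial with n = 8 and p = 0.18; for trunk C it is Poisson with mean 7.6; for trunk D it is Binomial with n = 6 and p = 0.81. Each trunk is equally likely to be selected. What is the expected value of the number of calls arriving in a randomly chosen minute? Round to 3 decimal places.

Component means — A: 2.4; B: 1.44; C: 7.6; D: 4.86.
E[X] = 0.25·2.4 + 0.25·1.44 + 0.25·7.6 + 0.25·4.86 = 4.075.

4.075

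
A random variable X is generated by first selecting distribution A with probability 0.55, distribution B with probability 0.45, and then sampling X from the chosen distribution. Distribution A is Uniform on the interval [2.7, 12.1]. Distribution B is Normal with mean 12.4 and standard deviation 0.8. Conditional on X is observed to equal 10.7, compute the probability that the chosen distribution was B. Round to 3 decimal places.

Likelihoods f(10.7 | ·): A: 0.106383; B: 0.0521512.
Posterior ∝ prior × likelihood. Numerator for B: 0.45·0.0521512 = 0.0234681.
Normalizing constant: 0.55·0.106383 + 0.45·0.0521512 = 0.0819787.
P(B | observation) = 0.0234681 / 0.0819787 = 0.28627.

0.286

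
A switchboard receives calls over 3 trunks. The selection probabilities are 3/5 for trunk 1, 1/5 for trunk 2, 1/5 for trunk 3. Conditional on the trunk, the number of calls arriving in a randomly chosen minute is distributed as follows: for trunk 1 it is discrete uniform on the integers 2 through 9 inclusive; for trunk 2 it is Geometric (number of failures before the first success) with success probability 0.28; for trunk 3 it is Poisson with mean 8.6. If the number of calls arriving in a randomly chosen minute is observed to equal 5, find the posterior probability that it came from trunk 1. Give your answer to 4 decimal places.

Likelihoods P(X=5 | ·): 1: 0.125; 2: 0.0541777; 3: 0.0721736.
Posterior ∝ prior × likelihood. Numerator for 1: 0.6·0.125 = 0.075.
Normalizing constant: 0.6·0.125 + 0.2·0.0541777 + 0.2·0.0721736 = 0.10027.
P(1 | observation) = 0.075 / 0.10027 = 0.747978.

0.7480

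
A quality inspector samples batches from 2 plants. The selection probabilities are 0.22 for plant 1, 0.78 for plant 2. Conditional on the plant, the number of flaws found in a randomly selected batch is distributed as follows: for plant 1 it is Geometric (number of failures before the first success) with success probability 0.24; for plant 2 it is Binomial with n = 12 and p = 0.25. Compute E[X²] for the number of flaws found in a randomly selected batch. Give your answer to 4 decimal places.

For each component E[X²] = Var + (mean)², giving 1: 23.2222; 2: 11.25.
Overall E[X²] = 0.22·23.2222 + 0.78·11.25 = 13.8839.

13.8839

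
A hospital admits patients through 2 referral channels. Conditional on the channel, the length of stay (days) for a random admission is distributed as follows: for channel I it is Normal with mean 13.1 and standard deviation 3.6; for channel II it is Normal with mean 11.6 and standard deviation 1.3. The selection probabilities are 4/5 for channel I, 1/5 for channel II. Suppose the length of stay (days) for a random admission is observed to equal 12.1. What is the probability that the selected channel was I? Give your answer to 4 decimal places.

0.5994

Likelihoods f(12.1 | ·): I: 0.106623; II: 0.285.
Posterior ∝ prior × likelihood. Numerator for I: 0.8·0.106623 = 0.0852987.
Normalizing constant: 0.8·0.106623 + 0.2·0.285 = 0.142299.
P(I | observation) = 0.0852987 / 0.142299 = 0.599434.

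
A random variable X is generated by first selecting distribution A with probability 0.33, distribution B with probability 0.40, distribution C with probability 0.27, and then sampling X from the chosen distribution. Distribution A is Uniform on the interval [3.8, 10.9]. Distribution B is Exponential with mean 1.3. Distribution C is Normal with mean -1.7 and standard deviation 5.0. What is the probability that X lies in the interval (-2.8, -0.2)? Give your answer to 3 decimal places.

Conditional on each component, P(-2.8 < X < -0.2): A: 0; B: 0; C: 0.204976.
By total probability, P(-2.8 < X < -0.2) = 0.33·0 + 0.4·0 + 0.27·0.204976 = 0.0553435.

0.055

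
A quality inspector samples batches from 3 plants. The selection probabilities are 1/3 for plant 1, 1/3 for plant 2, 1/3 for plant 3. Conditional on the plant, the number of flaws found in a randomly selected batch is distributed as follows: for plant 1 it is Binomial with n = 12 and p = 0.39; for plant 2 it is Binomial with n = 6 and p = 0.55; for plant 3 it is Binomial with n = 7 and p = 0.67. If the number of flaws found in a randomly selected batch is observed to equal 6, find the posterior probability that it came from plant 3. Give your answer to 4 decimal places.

0.5170

Likelihoods P(X=6 | ·): 1: 0.167509; 2: 0.0276806; 3: 0.208959.
Posterior ∝ prior × likelihood. Numerator for 3: 0.333333·0.208959 = 0.069653.
Normalizing constant: 0.333333·0.167509 + 0.333333·0.0276806 + 0.333333·0.208959 = 0.134716.
P(3 | observation) = 0.069653 / 0.134716 = 0.517035.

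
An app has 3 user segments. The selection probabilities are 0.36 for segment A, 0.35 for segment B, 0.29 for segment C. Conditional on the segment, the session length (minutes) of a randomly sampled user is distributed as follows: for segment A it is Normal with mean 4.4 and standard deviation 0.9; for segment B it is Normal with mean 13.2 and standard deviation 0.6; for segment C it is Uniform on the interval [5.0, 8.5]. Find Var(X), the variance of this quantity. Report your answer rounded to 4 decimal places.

Per component, A: μ=4.4, E[X²]=20.17; B: μ=13.2, E[X²]=174.6; C: μ=6.75, E[X²]=46.5833.
E[X] = 0.36·4.4 + 0.35·13.2 + 0.29·6.75 = 8.1615.
E[X²] = 0.36·20.17 + 0.35·174.6 + 0.29·46.5833 = 81.8804.
Var(X) = E[X²] − (E[X])² = 81.8804 − 66.6101 = 15.2703.

15.2703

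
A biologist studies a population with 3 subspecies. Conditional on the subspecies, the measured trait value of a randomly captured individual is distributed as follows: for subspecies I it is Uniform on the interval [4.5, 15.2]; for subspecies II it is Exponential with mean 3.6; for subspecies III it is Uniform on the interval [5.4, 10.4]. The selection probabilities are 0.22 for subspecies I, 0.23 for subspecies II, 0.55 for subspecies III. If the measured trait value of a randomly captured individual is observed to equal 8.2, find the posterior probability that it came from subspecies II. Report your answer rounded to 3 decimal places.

Likelihoods f(8.2 | ·): I: 0.0934579; II: 0.0284755; III: 0.2.
Posterior ∝ prior × likelihood. Numerator for II: 0.23·0.0284755 = 0.00654936.
Normalizing constant: 0.22·0.0934579 + 0.23·0.0284755 + 0.55·0.2 = 0.13711.
P(II | observation) = 0.00654936 / 0.13711 = 0.0477672.

0.048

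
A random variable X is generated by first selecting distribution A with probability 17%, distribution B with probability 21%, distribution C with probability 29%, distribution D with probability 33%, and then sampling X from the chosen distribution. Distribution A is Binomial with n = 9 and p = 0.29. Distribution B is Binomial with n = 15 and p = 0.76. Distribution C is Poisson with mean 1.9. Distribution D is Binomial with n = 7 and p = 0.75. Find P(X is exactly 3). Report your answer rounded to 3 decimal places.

Conditional on each component, P(X = 3): A: 0.262436; B: 7.29436e-06; C: 0.170982; D: 0.0576782.
By total probability, P(X = 3) = 0.17·0.262436 + 0.21·7.29436e-06 + 0.29·0.170982 + 0.33·0.0576782 = 0.113234.

0.113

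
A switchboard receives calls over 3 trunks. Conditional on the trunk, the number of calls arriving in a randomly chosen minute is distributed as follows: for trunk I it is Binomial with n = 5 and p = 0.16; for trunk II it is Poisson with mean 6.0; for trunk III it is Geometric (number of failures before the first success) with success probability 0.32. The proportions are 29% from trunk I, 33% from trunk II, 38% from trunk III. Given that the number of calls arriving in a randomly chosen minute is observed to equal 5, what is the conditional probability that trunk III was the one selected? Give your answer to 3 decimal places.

0.250

Likelihoods P(X=5 | ·): I: 0.000104858; II: 0.160623; III: 0.0465259.
Posterior ∝ prior × likelihood. Numerator for III: 0.38·0.0465259 = 0.0176798.
Normalizing constant: 0.29·0.000104858 + 0.33·0.160623 + 0.38·0.0465259 = 0.0707159.
P(III | observation) = 0.0176798 / 0.0707159 = 0.250012.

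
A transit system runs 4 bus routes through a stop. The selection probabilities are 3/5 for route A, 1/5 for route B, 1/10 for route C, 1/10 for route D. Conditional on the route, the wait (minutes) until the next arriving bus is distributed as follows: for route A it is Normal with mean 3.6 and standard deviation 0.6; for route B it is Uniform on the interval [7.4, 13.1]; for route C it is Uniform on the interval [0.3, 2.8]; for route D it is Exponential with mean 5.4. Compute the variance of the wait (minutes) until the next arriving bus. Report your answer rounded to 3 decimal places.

11.611

Per component, A: μ=3.6, E[X²]=13.32; B: μ=10.25, E[X²]=107.77; C: μ=1.55, E[X²]=2.92333; D: μ=5.4, E[X²]=58.32.
E[X] = 0.6·3.6 + 0.2·10.25 + 0.1·1.55 + 0.1·5.4 = 4.905.
E[X²] = 0.6·13.32 + 0.2·107.77 + 0.1·2.92333 + 0.1·58.32 = 35.6703.
Var(X) = E[X²] − (E[X])² = 35.6703 − 24.059 = 11.6113.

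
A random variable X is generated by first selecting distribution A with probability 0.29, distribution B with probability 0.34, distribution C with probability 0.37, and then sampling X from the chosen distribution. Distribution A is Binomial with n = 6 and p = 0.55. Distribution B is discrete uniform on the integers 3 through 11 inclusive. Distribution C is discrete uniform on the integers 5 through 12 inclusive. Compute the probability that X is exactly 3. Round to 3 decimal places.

0.126

Conditional on each component, P(X = 3): A: 0.303218; B: 0.111111; C: 0.
By total probability, P(X = 3) = 0.29·0.303218 + 0.34·0.111111 + 0.37·0 = 0.125711.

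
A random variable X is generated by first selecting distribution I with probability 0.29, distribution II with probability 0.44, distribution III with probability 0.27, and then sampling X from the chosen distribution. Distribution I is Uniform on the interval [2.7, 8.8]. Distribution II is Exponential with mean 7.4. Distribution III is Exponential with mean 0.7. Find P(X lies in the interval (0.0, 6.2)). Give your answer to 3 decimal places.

0.686

Conditional on each component, P(0.0 < X < 6.2): I: 0.57377; II: 0.567355; III: 0.999858.
By total probability, P(0.0 < X < 6.2) = 0.29·0.57377 + 0.44·0.567355 + 0.27·0.999858 = 0.685991.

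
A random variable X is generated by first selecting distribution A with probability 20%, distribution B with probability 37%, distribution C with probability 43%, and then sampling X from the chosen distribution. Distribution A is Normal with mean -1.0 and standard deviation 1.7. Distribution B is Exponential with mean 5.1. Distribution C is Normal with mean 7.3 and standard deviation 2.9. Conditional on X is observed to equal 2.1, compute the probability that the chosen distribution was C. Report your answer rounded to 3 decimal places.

Likelihoods f(2.1 | ·): A: 0.0445031; B: 0.129898; C: 0.0275636.
Posterior ∝ prior × likelihood. Numerator for C: 0.43·0.0275636 = 0.0118523.
Normalizing constant: 0.2·0.0445031 + 0.37·0.129898 + 0.43·0.0275636 = 0.0688153.
P(C | observation) = 0.0118523 / 0.0688153 = 0.172234.

0.172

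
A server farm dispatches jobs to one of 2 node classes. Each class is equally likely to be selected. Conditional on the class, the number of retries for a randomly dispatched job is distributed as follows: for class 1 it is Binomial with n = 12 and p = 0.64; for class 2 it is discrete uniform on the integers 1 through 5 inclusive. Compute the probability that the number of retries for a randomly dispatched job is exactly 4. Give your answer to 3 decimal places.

Conditional on each class, P(X = 4): 1: 0.0234285; 2: 0.2.
By total probability, P(X = 4) = 0.5·0.0234285 + 0.5·0.2 = 0.111714.

0.112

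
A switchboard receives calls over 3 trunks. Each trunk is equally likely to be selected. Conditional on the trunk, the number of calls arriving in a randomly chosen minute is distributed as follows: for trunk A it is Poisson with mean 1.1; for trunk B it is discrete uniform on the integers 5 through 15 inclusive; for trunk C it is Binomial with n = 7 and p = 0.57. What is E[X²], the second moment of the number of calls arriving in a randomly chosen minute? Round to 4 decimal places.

For each component E[X²] = Var + (mean)², giving A: 2.31; B: 110; C: 17.6358.
Overall E[X²] = 0.333333·2.31 + 0.333333·110 + 0.333333·17.6358 = 43.3153.

43.3153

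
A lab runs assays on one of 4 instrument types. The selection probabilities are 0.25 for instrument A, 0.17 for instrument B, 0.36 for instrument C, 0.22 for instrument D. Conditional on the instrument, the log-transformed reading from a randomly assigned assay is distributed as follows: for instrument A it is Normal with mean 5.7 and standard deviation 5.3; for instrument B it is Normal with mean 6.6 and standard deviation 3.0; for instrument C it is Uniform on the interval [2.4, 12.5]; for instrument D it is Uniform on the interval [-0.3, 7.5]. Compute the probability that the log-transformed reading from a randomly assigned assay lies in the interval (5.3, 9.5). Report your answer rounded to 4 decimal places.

0.3702

Conditional on each instrument, P(5.3 < X < 9.5): A: 0.293387; B: 0.500758; C: 0.415842; D: 0.282051.
By total probability, P(5.3 < X < 9.5) = 0.25·0.293387 + 0.17·0.500758 + 0.36·0.415842 + 0.22·0.282051 = 0.37023.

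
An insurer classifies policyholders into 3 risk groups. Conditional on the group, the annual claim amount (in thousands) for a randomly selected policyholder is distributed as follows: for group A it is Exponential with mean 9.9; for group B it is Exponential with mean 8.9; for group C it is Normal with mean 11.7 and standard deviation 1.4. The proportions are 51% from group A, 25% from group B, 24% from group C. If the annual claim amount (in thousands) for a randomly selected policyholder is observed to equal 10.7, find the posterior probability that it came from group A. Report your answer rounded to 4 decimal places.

0.2215

Likelihoods f(10.7 | ·): A: 0.0342749; B: 0.0337661; C: 0.220797.
Posterior ∝ prior × likelihood. Numerator for A: 0.51·0.0342749 = 0.0174802.
Normalizing constant: 0.51·0.0342749 + 0.25·0.0337661 + 0.24·0.220797 = 0.0789129.
P(A | observation) = 0.0174802 / 0.0789129 = 0.221512.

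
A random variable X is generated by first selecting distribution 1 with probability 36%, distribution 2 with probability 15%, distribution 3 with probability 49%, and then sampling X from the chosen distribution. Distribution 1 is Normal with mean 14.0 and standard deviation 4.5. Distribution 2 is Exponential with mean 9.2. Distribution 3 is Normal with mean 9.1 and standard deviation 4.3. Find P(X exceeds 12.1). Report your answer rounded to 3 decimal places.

Conditional on each component, P(X > 12.1): 1: 0.663569; 2: 0.268416; 3: 0.24269.
By total probability, P(X > 12.1) = 0.36·0.663569 + 0.15·0.268416 + 0.49·0.24269 = 0.398065.

0.398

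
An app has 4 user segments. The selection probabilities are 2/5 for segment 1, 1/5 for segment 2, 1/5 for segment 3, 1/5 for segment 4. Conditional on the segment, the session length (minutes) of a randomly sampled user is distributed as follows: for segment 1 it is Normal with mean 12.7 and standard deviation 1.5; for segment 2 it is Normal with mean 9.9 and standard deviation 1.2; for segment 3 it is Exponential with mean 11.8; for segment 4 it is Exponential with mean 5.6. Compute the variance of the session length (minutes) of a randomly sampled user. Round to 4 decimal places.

Per component, 1: μ=12.7, E[X²]=163.54; 2: μ=9.9, E[X²]=99.45; 3: μ=11.8, E[X²]=278.48; 4: μ=5.6, E[X²]=62.72.
E[X] = 0.4·12.7 + 0.2·9.9 + 0.2·11.8 + 0.2·5.6 = 10.54.
E[X²] = 0.4·163.54 + 0.2·99.45 + 0.2·278.48 + 0.2·62.72 = 153.546.
Var(X) = E[X²] − (E[X])² = 153.546 − 111.092 = 42.4544.

42.4544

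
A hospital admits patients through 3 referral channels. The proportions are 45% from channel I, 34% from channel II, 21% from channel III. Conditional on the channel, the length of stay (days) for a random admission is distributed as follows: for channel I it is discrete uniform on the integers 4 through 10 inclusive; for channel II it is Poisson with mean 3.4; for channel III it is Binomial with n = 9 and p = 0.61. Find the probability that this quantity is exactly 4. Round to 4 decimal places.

Conditional on each channel, P(X = 4): I: 0.142857; II: 0.185825; III: 0.157403.
By total probability, P(X = 4) = 0.45·0.142857 + 0.34·0.185825 + 0.21·0.157403 = 0.160521.

0.1605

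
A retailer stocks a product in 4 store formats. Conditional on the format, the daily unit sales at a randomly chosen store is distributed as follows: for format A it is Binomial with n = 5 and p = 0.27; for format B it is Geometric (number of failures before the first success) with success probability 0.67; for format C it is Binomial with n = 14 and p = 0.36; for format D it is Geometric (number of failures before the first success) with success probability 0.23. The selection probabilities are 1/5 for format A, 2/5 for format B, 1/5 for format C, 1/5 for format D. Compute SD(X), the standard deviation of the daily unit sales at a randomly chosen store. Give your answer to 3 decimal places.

Per component, A: μ=1.35, E[X²]=2.808; B: μ=0.492537, E[X²]=0.977723; C: μ=5.04, E[X²]=28.6272; D: μ=3.34783, E[X²]=25.7637.
E[X] = 0.2·1.35 + 0.4·0.492537 + 0.2·5.04 + 0.2·3.34783 = 2.14458.
E[X²] = 0.2·2.808 + 0.4·0.977723 + 0.2·28.6272 + 0.2·25.7637 = 11.8309.
Var(X) = E[X²] − (E[X])² = 11.8309 − 4.59922 = 7.23165.
SD(X) = √7.23165 = 2.68917.

2.689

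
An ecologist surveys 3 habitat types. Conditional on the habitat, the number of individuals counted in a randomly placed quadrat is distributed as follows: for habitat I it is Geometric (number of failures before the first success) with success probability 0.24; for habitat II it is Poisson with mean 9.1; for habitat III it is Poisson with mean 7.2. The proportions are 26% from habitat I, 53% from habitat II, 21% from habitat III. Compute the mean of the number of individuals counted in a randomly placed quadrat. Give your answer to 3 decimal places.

7.158

Component means — I: 3.16667; II: 9.1; III: 7.2.
E[X] = 0.26·3.16667 + 0.53·9.1 + 0.21·7.2 = 7.15833.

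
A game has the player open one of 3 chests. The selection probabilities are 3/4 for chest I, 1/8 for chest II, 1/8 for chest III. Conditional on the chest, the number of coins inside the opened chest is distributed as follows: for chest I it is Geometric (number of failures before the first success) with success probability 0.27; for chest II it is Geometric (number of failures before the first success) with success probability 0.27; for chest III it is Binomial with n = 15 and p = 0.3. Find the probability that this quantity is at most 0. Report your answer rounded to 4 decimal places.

Conditional on each chest, P(X ≤ 0): I: 0.27; II: 0.27; III: 0.00474756.
By total probability, P(X ≤ 0) = 0.75·0.27 + 0.125·0.27 + 0.125·0.00474756 = 0.236843.

0.2368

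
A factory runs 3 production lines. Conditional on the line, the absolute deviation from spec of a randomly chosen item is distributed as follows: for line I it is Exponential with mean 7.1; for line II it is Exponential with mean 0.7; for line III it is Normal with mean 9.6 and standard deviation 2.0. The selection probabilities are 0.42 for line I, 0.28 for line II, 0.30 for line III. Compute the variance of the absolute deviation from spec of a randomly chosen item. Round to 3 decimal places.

34.767

Per component, I: μ=7.1, E[X²]=100.82; II: μ=0.7, E[X²]=0.98; III: μ=9.6, E[X²]=96.16.
E[X] = 0.42·7.1 + 0.28·0.7 + 0.3·9.6 = 6.058.
E[X²] = 0.42·100.82 + 0.28·0.98 + 0.3·96.16 = 71.4668.
Var(X) = E[X²] − (E[X])² = 71.4668 − 36.6994 = 34.7674.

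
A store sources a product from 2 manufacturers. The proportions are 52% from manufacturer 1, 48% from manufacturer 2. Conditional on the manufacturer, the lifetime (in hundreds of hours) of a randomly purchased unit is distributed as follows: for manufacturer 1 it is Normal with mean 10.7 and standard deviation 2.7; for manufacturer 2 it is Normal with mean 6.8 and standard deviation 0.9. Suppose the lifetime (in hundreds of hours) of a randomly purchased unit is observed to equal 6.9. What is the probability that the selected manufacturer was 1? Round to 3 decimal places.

Likelihoods f(6.9 | ·): 1: 0.054881; 2: 0.440541.
Posterior ∝ prior × likelihood. Numerator for 1: 0.52·0.054881 = 0.0285381.
Normalizing constant: 0.52·0.054881 + 0.48·0.440541 = 0.239998.
P(1 | observation) = 0.0285381 / 0.239998 = 0.11891.

0.119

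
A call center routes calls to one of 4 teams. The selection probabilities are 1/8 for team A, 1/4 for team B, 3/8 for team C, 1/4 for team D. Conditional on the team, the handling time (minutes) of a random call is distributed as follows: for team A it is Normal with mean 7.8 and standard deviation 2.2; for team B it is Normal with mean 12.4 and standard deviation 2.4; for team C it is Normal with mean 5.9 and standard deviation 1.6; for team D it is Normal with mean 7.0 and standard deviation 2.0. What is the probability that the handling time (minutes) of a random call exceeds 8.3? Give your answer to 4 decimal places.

Conditional on each team, P(X > 8.3): A: 0.410106; B: 0.956213; C: 0.0668072; D: 0.257846.
By total probability, P(X > 8.3) = 0.125·0.410106 + 0.25·0.956213 + 0.375·0.0668072 + 0.25·0.257846 = 0.379831.

0.3798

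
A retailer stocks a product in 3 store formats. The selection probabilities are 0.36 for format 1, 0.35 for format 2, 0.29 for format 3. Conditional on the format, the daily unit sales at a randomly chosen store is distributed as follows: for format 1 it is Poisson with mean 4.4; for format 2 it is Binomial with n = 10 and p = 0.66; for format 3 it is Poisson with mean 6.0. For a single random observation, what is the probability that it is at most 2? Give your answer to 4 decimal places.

0.0860

Conditional on each format, P(X ≤ 2): 1: 0.185142; 2: 0.00392189; 3: 0.0619688.
By total probability, P(X ≤ 2) = 0.36·0.185142 + 0.35·0.00392189 + 0.29·0.0619688 = 0.0859948.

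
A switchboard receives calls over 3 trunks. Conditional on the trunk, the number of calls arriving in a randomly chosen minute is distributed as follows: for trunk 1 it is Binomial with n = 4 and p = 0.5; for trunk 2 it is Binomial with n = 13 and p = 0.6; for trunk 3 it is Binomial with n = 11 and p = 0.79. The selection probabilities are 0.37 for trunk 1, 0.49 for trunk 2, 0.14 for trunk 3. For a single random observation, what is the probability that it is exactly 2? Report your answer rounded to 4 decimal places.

Conditional on each trunk, P(X = 2): 1: 0.375; 2: 0.00117776; 3: 2.72641e-05.
By total probability, P(X = 2) = 0.37·0.375 + 0.49·0.00117776 + 0.14·2.72641e-05 = 0.139331.

0.1393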